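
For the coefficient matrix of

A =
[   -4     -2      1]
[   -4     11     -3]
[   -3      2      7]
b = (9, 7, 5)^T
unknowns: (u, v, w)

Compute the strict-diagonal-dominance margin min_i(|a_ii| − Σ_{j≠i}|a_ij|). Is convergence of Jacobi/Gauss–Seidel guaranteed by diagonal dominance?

row 1: |-4| − (2+1) = 1
row 2: |11| − (4+3) = 4
row 3: |7| − (3+2) = 2
minimum over rows = 1 → strictly diagonally dominant (convergence guaranteed)

1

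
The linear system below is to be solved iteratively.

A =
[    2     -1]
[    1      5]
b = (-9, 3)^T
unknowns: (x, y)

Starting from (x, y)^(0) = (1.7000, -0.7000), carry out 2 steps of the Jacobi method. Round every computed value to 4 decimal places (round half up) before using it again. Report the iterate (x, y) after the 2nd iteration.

Iteration 1:
  x = (-9 - (-1)·-0.7000) / (2) = -4.8500
  y = (3 - (1)·1.7000) / (5) = 0.2600
Iteration 2:
  x = (-9 - (-1)·0.2600) / (2) = -4.3700
  y = (3 - (1)·-4.8500) / (5) = 1.5700

(-4.3700, 1.5700)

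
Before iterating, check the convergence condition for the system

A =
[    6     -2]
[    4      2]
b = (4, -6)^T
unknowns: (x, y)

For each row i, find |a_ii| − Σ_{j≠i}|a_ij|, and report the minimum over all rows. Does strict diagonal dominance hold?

row 1: |6| − (2) = 4
row 2: |2| − (4) = -2
minimum over rows = -2 → not strictly diagonally dominant

-2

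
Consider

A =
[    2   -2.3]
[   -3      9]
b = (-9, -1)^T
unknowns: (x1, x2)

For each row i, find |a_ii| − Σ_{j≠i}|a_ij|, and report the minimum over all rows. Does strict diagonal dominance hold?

-0.3

row 1: |2| − (2.3) = -0.3
row 2: |9| − (3) = 6
minimum over rows = -0.3 → not strictly diagonally dominant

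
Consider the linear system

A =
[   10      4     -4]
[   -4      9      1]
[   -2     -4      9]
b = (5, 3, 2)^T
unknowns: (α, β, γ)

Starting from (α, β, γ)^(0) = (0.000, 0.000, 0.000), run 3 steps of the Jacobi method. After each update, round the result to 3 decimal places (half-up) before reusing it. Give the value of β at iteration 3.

0.483

Iteration 1:
  α = (5 - (4)·0.000 - (-4)·0.000) / (10) = 0.500
  β = (3 - (-4)·0.000 - (1)·0.000) / (9) = 0.333
  γ = (2 - (-2)·0.000 - (-4)·0.000) / (9) = 0.222
Iteration 2:
  α = (5 - (4)·0.333 - (-4)·0.222) / (10) = 0.456
  β = (3 - (-4)·0.500 - (1)·0.222) / (9) = 0.531
  γ = (2 - (-2)·0.500 - (-4)·0.333) / (9) = 0.481
Iteration 3:
  α = (5 - (4)·0.531 - (-4)·0.481) / (10) = 0.480
  β = (3 - (-4)·0.456 - (1)·0.481) / (9) = 0.483
  γ = (2 - (-2)·0.456 - (-4)·0.531) / (9) = 0.560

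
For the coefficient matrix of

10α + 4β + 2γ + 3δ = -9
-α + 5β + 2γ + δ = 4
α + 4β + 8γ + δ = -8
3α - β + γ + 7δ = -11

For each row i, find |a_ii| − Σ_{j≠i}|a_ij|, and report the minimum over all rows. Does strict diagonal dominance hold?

1

row 1: |10| − (4+2+3) = 1
row 2: |5| − (1+2+1) = 1
row 3: |8| − (1+4+1) = 2
row 4: |7| − (3+1+1) = 2
minimum over rows = 1 → strictly diagonally dominant (convergence guaranteed)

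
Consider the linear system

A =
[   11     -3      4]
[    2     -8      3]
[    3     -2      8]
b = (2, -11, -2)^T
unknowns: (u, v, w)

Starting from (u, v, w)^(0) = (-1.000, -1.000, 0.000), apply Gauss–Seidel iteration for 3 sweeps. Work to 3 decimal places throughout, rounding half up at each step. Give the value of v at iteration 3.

1.511

Iteration 1:
  u = (2 - (-3)·-1.000 - (4)·0.000) / (11) = -0.091
  v = (-11 - (2)·-0.091 - (3)·0.000) / (-8) = 1.352
  w = (-2 - (3)·-0.091 - (-2)·1.352) / (8) = 0.122
Iteration 2:
  u = (2 - (-3)·1.352 - (4)·0.122) / (11) = 0.506
  v = (-11 - (2)·0.506 - (3)·0.122) / (-8) = 1.547
  w = (-2 - (3)·0.506 - (-2)·1.547) / (8) = -0.053
Iteration 3:
  u = (2 - (-3)·1.547 - (4)·-0.053) / (11) = 0.623
  v = (-11 - (2)·0.623 - (3)·-0.053) / (-8) = 1.511
  w = (-2 - (3)·0.623 - (-2)·1.511) / (8) = -0.106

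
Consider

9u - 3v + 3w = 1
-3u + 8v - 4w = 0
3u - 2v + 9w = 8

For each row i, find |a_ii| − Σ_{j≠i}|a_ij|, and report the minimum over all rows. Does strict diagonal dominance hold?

row 1: |9| − (3+3) = 3
row 2: |8| − (3+4) = 1
row 3: |9| − (3+2) = 4
minimum over rows = 1 → strictly diagonally dominant (convergence guaranteed)

1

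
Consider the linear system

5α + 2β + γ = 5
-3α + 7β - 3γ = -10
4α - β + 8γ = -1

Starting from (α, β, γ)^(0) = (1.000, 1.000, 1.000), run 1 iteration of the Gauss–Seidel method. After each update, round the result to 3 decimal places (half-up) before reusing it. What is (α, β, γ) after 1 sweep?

(0.400, -0.829, -0.429)

Iteration 1:
  α = (5 - (2)·1.000 - (1)·1.000) / (5) = 0.400
  β = (-10 - (-3)·0.400 - (-3)·1.000) / (7) = -0.829
  γ = (-1 - (4)·0.400 - (-1)·-0.829) / (8) = -0.429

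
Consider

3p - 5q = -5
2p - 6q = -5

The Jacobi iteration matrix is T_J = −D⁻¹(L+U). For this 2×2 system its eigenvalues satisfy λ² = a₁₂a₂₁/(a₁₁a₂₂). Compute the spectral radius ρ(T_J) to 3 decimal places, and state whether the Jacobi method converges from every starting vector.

0.745

a₁₂a₂₁/(a₁₁a₂₂) = (-5)·(2) / ((3)·(-6)) = 0.555556
ρ = √|0.555556| = √0.555556 = 0.745
ρ < 1, so Jacobi converges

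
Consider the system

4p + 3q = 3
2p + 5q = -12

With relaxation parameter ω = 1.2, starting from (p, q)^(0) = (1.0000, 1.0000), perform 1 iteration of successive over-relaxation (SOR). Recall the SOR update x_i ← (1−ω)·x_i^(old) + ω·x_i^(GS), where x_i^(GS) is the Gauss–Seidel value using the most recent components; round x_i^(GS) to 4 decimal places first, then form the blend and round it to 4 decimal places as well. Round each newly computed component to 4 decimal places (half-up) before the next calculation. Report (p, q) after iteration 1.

(-0.2000, -2.9840)

Iteration 1:
  p: GS value = (3 - (3)·1.0000) / (4) = 0.0000;  p ← (1−ω)·1.0000 + ω·0.0000 = -0.2000
  q: GS value = (-12 - (2)·-0.2000) / (5) = -2.3200;  q ← (1−ω)·1.0000 + ω·-2.3200 = -2.9840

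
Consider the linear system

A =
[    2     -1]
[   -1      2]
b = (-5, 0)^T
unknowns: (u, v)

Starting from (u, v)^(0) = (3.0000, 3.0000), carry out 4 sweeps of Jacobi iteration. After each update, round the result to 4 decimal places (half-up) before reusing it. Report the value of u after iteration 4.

Iteration 1:
  u = (-5 - (-1)·3.0000) / (2) = -1.0000
  v = (0 - (-1)·3.0000) / (2) = 1.5000
Iteration 2:
  u = (-5 - (-1)·1.5000) / (2) = -1.7500
  v = (0 - (-1)·-1.0000) / (2) = -0.5000
Iteration 3:
  u = (-5 - (-1)·-0.5000) / (2) = -2.7500
  v = (0 - (-1)·-1.7500) / (2) = -0.8750
Iteration 4:
  u = (-5 - (-1)·-0.8750) / (2) = -2.9375
  v = (0 - (-1)·-2.7500) / (2) = -1.3750

-2.9375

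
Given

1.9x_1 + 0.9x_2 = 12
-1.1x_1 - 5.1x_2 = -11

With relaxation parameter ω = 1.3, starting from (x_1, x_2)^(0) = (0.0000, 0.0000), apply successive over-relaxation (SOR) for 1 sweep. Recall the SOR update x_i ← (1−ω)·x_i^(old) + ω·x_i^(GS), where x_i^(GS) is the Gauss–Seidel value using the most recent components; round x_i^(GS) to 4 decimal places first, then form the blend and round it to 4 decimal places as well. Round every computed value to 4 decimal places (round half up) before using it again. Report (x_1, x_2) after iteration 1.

Iteration 1:
  x_1: GS value = (12 - (0.9)·0.0000) / (1.9) = 6.3158;  x_1 ← (1−ω)·0.0000 + ω·6.3158 = 8.2105
  x_2: GS value = (-11 - (-1.1)·8.2105) / (-5.1) = 0.3860;  x_2 ← (1−ω)·0.0000 + ω·0.3860 = 0.5018

(8.2105, 0.5018)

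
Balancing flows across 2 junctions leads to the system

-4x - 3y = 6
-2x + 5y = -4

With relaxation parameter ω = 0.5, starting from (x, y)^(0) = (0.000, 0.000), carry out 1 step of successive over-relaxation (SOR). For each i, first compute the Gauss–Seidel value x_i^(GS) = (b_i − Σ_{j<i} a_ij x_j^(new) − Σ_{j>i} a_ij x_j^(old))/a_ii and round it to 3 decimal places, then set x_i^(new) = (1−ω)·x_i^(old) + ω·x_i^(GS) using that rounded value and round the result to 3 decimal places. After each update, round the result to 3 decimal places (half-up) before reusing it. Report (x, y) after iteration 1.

Iteration 1:
  x: GS value = (6 - (-3)·0.000) / (-4) = -1.500;  x ← (1−ω)·0.000 + ω·-1.500 = -0.750
  y: GS value = (-4 - (-2)·-0.750) / (5) = -1.100;  y ← (1−ω)·0.000 + ω·-1.100 = -0.550

(-0.750, -0.550)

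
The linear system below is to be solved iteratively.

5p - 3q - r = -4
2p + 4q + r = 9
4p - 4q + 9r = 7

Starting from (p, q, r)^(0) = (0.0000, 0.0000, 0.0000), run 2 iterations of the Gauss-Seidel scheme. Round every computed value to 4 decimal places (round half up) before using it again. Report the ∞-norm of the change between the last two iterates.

Iteration 1:
  p = (-4 - (-3)·0.0000 - (-1)·0.0000) / (5) = -0.8000
  q = (9 - (2)·-0.8000 - (1)·0.0000) / (4) = 2.6500
  r = (7 - (4)·-0.8000 - (-4)·2.6500) / (9) = 2.3111
Iteration 2:
  p = (-4 - (-3)·2.6500 - (-1)·2.3111) / (5) = 1.2522
  q = (9 - (2)·1.2522 - (1)·2.3111) / (4) = 1.0461
  r = (7 - (4)·1.2522 - (-4)·1.0461) / (9) = 0.6862
Change: (2.0522, -1.6039, -1.6249) → max |·| = 2.0522

2.0522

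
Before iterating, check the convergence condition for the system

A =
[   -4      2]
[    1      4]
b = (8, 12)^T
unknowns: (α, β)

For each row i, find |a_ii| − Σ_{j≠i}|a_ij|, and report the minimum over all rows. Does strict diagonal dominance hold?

row 1: |-4| − (2) = 2
row 2: |4| − (1) = 3
minimum over rows = 2 → strictly diagonally dominant (convergence guaranteed)

2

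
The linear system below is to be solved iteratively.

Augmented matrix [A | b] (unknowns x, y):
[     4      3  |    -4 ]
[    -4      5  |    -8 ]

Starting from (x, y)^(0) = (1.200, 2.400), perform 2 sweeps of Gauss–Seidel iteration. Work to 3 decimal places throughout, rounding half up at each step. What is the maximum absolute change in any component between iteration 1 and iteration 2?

Iteration 1:
  x = (-4 - (3)·2.400) / (4) = -2.800
  y = (-8 - (-4)·-2.800) / (5) = -3.840
Iteration 2:
  x = (-4 - (3)·-3.840) / (4) = 1.880
  y = (-8 - (-4)·1.880) / (5) = -0.096
Change: (4.680, 3.744) → max |·| = 4.680

4.680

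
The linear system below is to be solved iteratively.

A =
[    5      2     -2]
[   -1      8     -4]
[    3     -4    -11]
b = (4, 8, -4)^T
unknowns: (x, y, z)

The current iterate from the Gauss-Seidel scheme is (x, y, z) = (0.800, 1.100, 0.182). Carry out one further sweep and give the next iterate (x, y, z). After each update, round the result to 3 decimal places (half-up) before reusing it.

(0.433, 1.145, 0.065)

One sweep:
  x = (4 - (2)·1.100 - (-2)·0.182) / (5) = 0.433
  y = (8 - (-1)·0.433 - (-4)·0.182) / (8) = 1.145
  z = (-4 - (3)·0.433 - (-4)·1.145) / (-11) = 0.065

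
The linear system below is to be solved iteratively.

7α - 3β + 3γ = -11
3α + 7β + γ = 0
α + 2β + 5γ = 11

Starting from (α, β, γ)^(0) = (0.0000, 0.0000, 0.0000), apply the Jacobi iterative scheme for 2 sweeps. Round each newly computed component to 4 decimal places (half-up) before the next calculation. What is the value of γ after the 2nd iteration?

2.5143

Iteration 1:
  α = (-11 - (-3)·0.0000 - (3)·0.0000) / (7) = -1.5714
  β = (0 - (3)·0.0000 - (1)·0.0000) / (7) = 0.0000
  γ = (11 - (1)·0.0000 - (2)·0.0000) / (5) = 2.2000
Iteration 2:
  α = (-11 - (-3)·0.0000 - (3)·2.2000) / (7) = -2.5143
  β = (0 - (3)·-1.5714 - (1)·2.2000) / (7) = 0.3592
  γ = (11 - (1)·-1.5714 - (2)·0.0000) / (5) = 2.5143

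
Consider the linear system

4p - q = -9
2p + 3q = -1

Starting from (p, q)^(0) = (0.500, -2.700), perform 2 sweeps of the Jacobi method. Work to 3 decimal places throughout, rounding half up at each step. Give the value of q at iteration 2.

1.617

Iteration 1:
  p = (-9 - (-1)·-2.700) / (4) = -2.925
  q = (-1 - (2)·0.500) / (3) = -0.667
Iteration 2:
  p = (-9 - (-1)·-0.667) / (4) = -2.417
  q = (-1 - (2)·-2.925) / (3) = 1.617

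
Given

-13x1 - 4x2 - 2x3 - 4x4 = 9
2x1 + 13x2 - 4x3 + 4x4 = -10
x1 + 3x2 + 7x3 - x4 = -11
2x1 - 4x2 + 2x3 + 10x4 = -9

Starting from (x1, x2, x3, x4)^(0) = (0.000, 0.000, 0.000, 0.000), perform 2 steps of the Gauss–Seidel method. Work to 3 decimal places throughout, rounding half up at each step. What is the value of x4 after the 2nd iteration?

Iteration 1:
  x1 = (9 - (-4)·0.000 - (-2)·0.000 - (-4)·0.000) / (-13) = -0.692
  x2 = (-10 - (2)·-0.692 - (-4)·0.000 - (4)·0.000) / (13) = -0.663
  x3 = (-11 - (1)·-0.692 - (3)·-0.663 - (-1)·0.000) / (7) = -1.188
  x4 = (-9 - (2)·-0.692 - (-4)·-0.663 - (2)·-1.188) / (10) = -0.789
Iteration 2:
  x1 = (9 - (-4)·-0.663 - (-2)·-1.188 - (-4)·-0.789) / (-13) = -0.063
  x2 = (-10 - (2)·-0.063 - (-4)·-1.188 - (4)·-0.789) / (13) = -0.882
  x3 = (-11 - (1)·-0.063 - (3)·-0.882 - (-1)·-0.789) / (7) = -1.297
  x4 = (-9 - (2)·-0.063 - (-4)·-0.882 - (2)·-1.297) / (10) = -0.981

-0.981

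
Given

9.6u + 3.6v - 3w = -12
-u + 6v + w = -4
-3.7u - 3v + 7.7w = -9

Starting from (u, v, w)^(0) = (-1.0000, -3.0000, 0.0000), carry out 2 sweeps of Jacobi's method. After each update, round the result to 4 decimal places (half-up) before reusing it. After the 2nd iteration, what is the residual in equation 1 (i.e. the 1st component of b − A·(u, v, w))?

Iteration 1:
  u = (-12 - (3.6)·-3.0000 - (-3)·0.0000) / (9.6) = -0.1250
  v = (-4 - (-1)·-1.0000 - (1)·0.0000) / (6) = -0.8333
  w = (-9 - (-3.7)·-1.0000 - (-3)·-3.0000) / (7.7) = -2.8182
Iteration 2:
  u = (-12 - (3.6)·-0.8333 - (-3)·-2.8182) / (9.6) = -1.8182
  v = (-4 - (-1)·-0.1250 - (1)·-2.8182) / (6) = -0.2178
  w = (-9 - (-3.7)·-0.1250 - (-3)·-0.8333) / (7.7) = -1.5536
Residual b − A·x = (1.5780, -2.9578, -4.4180)

1.5780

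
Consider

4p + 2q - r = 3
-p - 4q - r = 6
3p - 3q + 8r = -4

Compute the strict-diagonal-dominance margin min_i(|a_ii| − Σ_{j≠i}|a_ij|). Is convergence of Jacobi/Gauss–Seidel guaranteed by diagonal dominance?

1

row 1: |4| − (2+1) = 1
row 2: |-4| − (1+1) = 2
row 3: |8| − (3+3) = 2
minimum over rows = 1 → strictly diagonally dominant (convergence guaranteed)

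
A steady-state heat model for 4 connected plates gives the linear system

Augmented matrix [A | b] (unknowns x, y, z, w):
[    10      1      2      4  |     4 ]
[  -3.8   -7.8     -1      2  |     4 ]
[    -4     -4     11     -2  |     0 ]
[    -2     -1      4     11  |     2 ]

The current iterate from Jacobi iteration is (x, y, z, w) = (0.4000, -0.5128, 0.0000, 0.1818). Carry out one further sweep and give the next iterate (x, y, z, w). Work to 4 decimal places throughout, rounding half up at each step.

One sweep:
  x = (4 - (1)·-0.5128 - (2)·0.0000 - (4)·0.1818) / (10) = 0.3786
  y = (4 - (-3.8)·0.4000 - (-1)·0.0000 - (2)·0.1818) / (-7.8) = -0.6611
  z = (0 - (-4)·0.4000 - (-4)·-0.5128 - (-2)·0.1818) / (11) = -0.0080
  w = (2 - (-2)·0.4000 - (-1)·-0.5128 - (4)·0.0000) / (11) = 0.2079

(0.3786, -0.6611, -0.0080, 0.2079)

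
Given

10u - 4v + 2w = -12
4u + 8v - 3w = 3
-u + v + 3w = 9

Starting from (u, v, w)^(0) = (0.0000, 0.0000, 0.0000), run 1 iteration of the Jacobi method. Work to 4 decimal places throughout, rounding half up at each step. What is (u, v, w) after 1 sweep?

(-1.2000, 0.3750, 3.0000)

Iteration 1:
  u = (-12 - (-4)·0.0000 - (2)·0.0000) / (10) = -1.2000
  v = (3 - (4)·0.0000 - (-3)·0.0000) / (8) = 0.3750
  w = (9 - (-1)·0.0000 - (1)·0.0000) / (3) = 3.0000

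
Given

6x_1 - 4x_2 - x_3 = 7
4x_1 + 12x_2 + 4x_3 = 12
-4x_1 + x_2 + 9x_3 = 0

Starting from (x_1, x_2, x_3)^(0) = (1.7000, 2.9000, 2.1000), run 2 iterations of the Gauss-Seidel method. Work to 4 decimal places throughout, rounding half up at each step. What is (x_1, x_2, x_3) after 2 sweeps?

Iteration 1:
  x_1 = (7 - (-4)·2.9000 - (-1)·2.1000) / (6) = 3.4500
  x_2 = (12 - (4)·3.4500 - (4)·2.1000) / (12) = -0.8500
  x_3 = (0 - (-4)·3.4500 - (1)·-0.8500) / (9) = 1.6278
Iteration 2:
  x_1 = (7 - (-4)·-0.8500 - (-1)·1.6278) / (6) = 0.8713
  x_2 = (12 - (4)·0.8713 - (4)·1.6278) / (12) = 0.1670
  x_3 = (0 - (-4)·0.8713 - (1)·0.1670) / (9) = 0.3687

(0.8713, 0.1670, 0.3687)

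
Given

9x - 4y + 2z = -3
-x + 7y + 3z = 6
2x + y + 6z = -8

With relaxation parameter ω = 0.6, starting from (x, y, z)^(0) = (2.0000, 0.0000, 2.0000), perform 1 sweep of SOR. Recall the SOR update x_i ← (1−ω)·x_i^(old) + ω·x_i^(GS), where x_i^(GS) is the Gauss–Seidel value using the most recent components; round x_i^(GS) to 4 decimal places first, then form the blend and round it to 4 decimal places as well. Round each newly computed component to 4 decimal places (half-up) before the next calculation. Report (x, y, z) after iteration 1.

Iteration 1:
  x: GS value = (-3 - (-4)·0.0000 - (2)·2.0000) / (9) = -0.7778;  x ← (1−ω)·2.0000 + ω·-0.7778 = 0.3333
  y: GS value = (6 - (-1)·0.3333 - (3)·2.0000) / (7) = 0.0476;  y ← (1−ω)·0.0000 + ω·0.0476 = 0.0286
  z: GS value = (-8 - (2)·0.3333 - (1)·0.0286) / (6) = -1.4492;  z ← (1−ω)·2.0000 + ω·-1.4492 = -0.0695

(0.3333, 0.0286, -0.0695)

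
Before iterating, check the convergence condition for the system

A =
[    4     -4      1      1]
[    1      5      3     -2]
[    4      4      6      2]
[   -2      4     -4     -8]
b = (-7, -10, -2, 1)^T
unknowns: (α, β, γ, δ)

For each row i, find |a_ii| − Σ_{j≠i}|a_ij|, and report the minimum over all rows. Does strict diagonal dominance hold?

-4

row 1: |4| − (4+1+1) = -2
row 2: |5| − (1+3+2) = -1
row 3: |6| − (4+4+2) = -4
row 4: |-8| − (2+4+4) = -2
minimum over rows = -4 → not strictly diagonally dominant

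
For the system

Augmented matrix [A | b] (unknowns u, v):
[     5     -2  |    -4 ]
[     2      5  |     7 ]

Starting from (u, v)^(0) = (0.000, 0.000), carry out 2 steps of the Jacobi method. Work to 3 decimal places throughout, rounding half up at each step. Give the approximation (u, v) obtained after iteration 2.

Iteration 1:
  u = (-4 - (-2)·0.000) / (5) = -0.800
  v = (7 - (2)·0.000) / (5) = 1.400
Iteration 2:
  u = (-4 - (-2)·1.400) / (5) = -0.240
  v = (7 - (2)·-0.800) / (5) = 1.720

(-0.240, 1.720)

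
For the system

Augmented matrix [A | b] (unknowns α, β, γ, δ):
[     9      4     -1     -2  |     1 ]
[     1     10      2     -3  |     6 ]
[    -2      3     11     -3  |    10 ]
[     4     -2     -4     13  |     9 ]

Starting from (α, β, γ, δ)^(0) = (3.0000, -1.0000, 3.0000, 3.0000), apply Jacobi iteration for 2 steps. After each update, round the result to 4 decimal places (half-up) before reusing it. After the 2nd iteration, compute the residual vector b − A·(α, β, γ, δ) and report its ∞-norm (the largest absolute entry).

5.7013

Iteration 1:
  α = (1 - (4)·-1.0000 - (-1)·3.0000 - (-2)·3.0000) / (9) = 1.5556
  β = (6 - (1)·3.0000 - (2)·3.0000 - (-3)·3.0000) / (10) = 0.6000
  γ = (10 - (-2)·3.0000 - (3)·-1.0000 - (-3)·3.0000) / (11) = 2.5455
  δ = (9 - (4)·3.0000 - (-2)·-1.0000 - (-4)·3.0000) / (13) = 0.5385
Iteration 2:
  α = (1 - (4)·0.6000 - (-1)·2.5455 - (-2)·0.5385) / (9) = 0.2469
  β = (6 - (1)·1.5556 - (2)·2.5455 - (-3)·0.5385) / (10) = 0.0969
  γ = (10 - (-2)·1.5556 - (3)·0.6000 - (-3)·0.5385) / (11) = 1.1752
  δ = (9 - (4)·1.5556 - (-2)·0.6000 - (-4)·2.5455) / (13) = 1.0892
Residual b − A·x = (1.7439, 5.7013, 0.5435, -1.2526); ∞-norm = 5.7013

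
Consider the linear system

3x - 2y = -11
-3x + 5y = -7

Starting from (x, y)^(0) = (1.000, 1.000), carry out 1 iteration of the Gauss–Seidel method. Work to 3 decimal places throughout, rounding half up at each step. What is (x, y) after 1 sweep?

(-3.000, -3.200)

Iteration 1:
  x = (-11 - (-2)·1.000) / (3) = -3.000
  y = (-7 - (-3)·-3.000) / (5) = -3.200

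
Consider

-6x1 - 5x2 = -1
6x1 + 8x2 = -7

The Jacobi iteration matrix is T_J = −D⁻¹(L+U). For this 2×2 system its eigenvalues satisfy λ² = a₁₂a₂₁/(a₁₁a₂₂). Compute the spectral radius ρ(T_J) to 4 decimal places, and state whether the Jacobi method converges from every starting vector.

a₁₂a₂₁/(a₁₁a₂₂) = (-5)·(6) / ((-6)·(8)) = 0.625000
ρ = √|0.625000| = √0.625000 = 0.7906
ρ < 1, so Jacobi converges

0.7906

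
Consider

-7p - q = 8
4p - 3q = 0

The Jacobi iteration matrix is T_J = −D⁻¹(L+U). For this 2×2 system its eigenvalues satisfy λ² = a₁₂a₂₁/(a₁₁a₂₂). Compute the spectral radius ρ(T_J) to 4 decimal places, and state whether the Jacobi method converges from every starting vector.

0.4364

a₁₂a₂₁/(a₁₁a₂₂) = (-1)·(4) / ((-7)·(-3)) = -0.190476
ρ = √|-0.190476| = √0.190476 = 0.4364
ρ < 1, so Jacobi converges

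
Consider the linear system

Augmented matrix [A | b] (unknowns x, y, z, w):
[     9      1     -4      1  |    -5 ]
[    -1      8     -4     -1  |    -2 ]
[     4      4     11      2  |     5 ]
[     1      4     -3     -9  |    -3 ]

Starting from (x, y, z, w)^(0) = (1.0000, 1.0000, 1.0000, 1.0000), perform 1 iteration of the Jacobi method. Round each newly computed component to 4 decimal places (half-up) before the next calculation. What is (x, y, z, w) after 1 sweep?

(-0.3333, 0.5000, -0.4545, 0.5556)

Iteration 1:
  x = (-5 - (1)·1.0000 - (-4)·1.0000 - (1)·1.0000) / (9) = -0.3333
  y = (-2 - (-1)·1.0000 - (-4)·1.0000 - (-1)·1.0000) / (8) = 0.5000
  z = (5 - (4)·1.0000 - (4)·1.0000 - (2)·1.0000) / (11) = -0.4545
  w = (-3 - (1)·1.0000 - (4)·1.0000 - (-3)·1.0000) / (-9) = 0.5556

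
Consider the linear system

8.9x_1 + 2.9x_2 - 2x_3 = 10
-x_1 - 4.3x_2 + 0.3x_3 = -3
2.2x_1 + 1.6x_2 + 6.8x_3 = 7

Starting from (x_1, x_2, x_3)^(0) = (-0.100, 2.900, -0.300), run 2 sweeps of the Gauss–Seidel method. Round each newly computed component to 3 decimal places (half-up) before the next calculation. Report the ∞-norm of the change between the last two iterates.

Iteration 1:
  x_1 = (10 - (2.9)·2.900 - (-2)·-0.300) / (8.9) = 0.111
  x_2 = (-3 - (-1)·0.111 - (0.3)·-0.300) / (-4.3) = 0.651
  x_3 = (7 - (2.2)·0.111 - (1.6)·0.651) / (6.8) = 0.840
Iteration 2:
  x_1 = (10 - (2.9)·0.651 - (-2)·0.840) / (8.9) = 1.100
  x_2 = (-3 - (-1)·1.100 - (0.3)·0.840) / (-4.3) = 0.500
  x_3 = (7 - (2.2)·1.100 - (1.6)·0.500) / (6.8) = 0.556
Change: (0.989, -0.151, -0.284) → max |·| = 0.989

0.989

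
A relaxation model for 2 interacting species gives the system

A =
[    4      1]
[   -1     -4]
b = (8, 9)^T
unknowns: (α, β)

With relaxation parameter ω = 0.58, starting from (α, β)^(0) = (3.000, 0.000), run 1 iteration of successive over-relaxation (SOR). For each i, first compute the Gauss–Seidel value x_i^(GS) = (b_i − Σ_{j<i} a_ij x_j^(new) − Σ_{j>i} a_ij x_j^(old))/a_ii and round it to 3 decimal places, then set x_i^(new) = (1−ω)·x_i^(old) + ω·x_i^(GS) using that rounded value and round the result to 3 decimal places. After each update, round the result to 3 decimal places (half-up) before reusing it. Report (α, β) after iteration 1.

(2.420, -1.656)

Iteration 1:
  α: GS value = (8 - (1)·0.000) / (4) = 2.000;  α ← (1−ω)·3.000 + ω·2.000 = 2.420
  β: GS value = (9 - (-1)·2.420) / (-4) = -2.855;  β ← (1−ω)·0.000 + ω·-2.855 = -1.656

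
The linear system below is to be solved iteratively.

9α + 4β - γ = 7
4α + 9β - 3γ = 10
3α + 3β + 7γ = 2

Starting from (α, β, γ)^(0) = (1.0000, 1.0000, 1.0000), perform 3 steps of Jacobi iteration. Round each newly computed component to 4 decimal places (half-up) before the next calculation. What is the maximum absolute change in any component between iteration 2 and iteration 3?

0.1935

Iteration 1:
  α = (7 - (4)·1.0000 - (-1)·1.0000) / (9) = 0.4444
  β = (10 - (4)·1.0000 - (-3)·1.0000) / (9) = 1.0000
  γ = (2 - (3)·1.0000 - (3)·1.0000) / (7) = -0.5714
Iteration 2:
  α = (7 - (4)·1.0000 - (-1)·-0.5714) / (9) = 0.2698
  β = (10 - (4)·0.4444 - (-3)·-0.5714) / (9) = 0.7231
  γ = (2 - (3)·0.4444 - (3)·1.0000) / (7) = -0.3333
Iteration 3:
  α = (7 - (4)·0.7231 - (-1)·-0.3333) / (9) = 0.4194
  β = (10 - (4)·0.2698 - (-3)·-0.3333) / (9) = 0.8801
  γ = (2 - (3)·0.2698 - (3)·0.7231) / (7) = -0.1398
Change: (0.1496, 0.1570, 0.1935) → max |·| = 0.1935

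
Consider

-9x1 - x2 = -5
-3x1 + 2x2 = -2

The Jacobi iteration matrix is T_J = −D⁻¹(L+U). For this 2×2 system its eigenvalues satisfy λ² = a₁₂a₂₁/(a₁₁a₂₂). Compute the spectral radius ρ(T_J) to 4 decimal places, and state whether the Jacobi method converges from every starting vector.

0.4082

a₁₂a₂₁/(a₁₁a₂₂) = (-1)·(-3) / ((-9)·(2)) = -0.166667
ρ = √|-0.166667| = √0.166667 = 0.4082
ρ < 1, so Jacobi converges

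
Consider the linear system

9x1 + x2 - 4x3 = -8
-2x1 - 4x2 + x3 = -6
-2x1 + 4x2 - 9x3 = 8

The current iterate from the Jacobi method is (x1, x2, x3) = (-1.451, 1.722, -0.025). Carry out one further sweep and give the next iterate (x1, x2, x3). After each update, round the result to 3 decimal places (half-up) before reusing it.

One sweep:
  x1 = (-8 - (1)·1.722 - (-4)·-0.025) / (9) = -1.091
  x2 = (-6 - (-2)·-1.451 - (1)·-0.025) / (-4) = 2.219
  x3 = (8 - (-2)·-1.451 - (4)·1.722) / (-9) = 0.199

(-1.091, 2.219, 0.199)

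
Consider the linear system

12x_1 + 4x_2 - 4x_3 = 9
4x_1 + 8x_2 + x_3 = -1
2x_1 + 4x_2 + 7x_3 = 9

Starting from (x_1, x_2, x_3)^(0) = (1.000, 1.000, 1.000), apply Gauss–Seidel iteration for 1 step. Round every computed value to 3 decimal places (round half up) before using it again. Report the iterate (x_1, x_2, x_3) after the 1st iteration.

(0.750, -0.625, 1.429)

Iteration 1:
  x_1 = (9 - (4)·1.000 - (-4)·1.000) / (12) = 0.750
  x_2 = (-1 - (4)·0.750 - (1)·1.000) / (8) = -0.625
  x_3 = (9 - (2)·0.750 - (4)·-0.625) / (7) = 1.429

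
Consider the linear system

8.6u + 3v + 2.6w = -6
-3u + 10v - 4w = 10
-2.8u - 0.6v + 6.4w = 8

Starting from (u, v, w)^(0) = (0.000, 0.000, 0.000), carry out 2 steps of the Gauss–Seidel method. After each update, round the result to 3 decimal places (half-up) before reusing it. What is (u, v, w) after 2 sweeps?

Iteration 1:
  u = (-6 - (3)·0.000 - (2.6)·0.000) / (8.6) = -0.698
  v = (10 - (-3)·-0.698 - (-4)·0.000) / (10) = 0.791
  w = (8 - (-2.8)·-0.698 - (-0.6)·0.791) / (6.4) = 1.019
Iteration 2:
  u = (-6 - (3)·0.791 - (2.6)·1.019) / (8.6) = -1.282
  v = (10 - (-3)·-1.282 - (-4)·1.019) / (10) = 1.023
  w = (8 - (-2.8)·-1.282 - (-0.6)·1.023) / (6.4) = 0.785

(-1.282, 1.023, 0.785)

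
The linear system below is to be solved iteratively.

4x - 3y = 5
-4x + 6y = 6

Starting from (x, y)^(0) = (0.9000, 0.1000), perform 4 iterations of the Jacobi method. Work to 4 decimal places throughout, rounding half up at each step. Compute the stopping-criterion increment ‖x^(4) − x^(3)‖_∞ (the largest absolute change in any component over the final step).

0.5625

Iteration 1:
  x = (5 - (-3)·0.1000) / (4) = 1.3250
  y = (6 - (-4)·0.9000) / (6) = 1.6000
Iteration 2:
  x = (5 - (-3)·1.6000) / (4) = 2.4500
  y = (6 - (-4)·1.3250) / (6) = 1.8833
Iteration 3:
  x = (5 - (-3)·1.8833) / (4) = 2.6625
  y = (6 - (-4)·2.4500) / (6) = 2.6333
Iteration 4:
  x = (5 - (-3)·2.6333) / (4) = 3.2250
  y = (6 - (-4)·2.6625) / (6) = 2.7750
Change: (0.5625, 0.1417) → max |·| = 0.5625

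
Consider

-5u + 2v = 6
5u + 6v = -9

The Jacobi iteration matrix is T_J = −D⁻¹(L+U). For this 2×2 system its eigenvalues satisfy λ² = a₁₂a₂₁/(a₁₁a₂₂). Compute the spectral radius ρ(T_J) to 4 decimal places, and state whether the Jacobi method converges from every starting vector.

a₁₂a₂₁/(a₁₁a₂₂) = (2)·(5) / ((-5)·(6)) = -0.333333
ρ = √|-0.333333| = √0.333333 = 0.5774
ρ < 1, so Jacobi converges

0.5774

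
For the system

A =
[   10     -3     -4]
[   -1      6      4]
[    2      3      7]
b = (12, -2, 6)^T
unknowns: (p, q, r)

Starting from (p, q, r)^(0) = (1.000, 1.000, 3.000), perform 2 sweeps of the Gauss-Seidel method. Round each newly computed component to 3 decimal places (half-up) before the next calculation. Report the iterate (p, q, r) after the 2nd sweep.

(0.992, -0.763, 0.901)

Iteration 1:
  p = (12 - (-3)·1.000 - (-4)·3.000) / (10) = 2.700
  q = (-2 - (-1)·2.700 - (4)·3.000) / (6) = -1.883
  r = (6 - (2)·2.700 - (3)·-1.883) / (7) = 0.893
Iteration 2:
  p = (12 - (-3)·-1.883 - (-4)·0.893) / (10) = 0.992
  q = (-2 - (-1)·0.992 - (4)·0.893) / (6) = -0.763
  r = (6 - (2)·0.992 - (3)·-0.763) / (7) = 0.901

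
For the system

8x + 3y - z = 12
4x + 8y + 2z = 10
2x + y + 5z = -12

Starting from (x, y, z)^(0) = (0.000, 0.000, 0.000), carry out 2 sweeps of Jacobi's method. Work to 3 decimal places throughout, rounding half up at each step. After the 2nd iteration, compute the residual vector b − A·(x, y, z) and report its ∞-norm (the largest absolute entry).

Iteration 1:
  x = (12 - (3)·0.000 - (-1)·0.000) / (8) = 1.500
  y = (10 - (4)·0.000 - (2)·0.000) / (8) = 1.250
  z = (-12 - (2)·0.000 - (1)·0.000) / (5) = -2.400
Iteration 2:
  x = (12 - (3)·1.250 - (-1)·-2.400) / (8) = 0.731
  y = (10 - (4)·1.500 - (2)·-2.400) / (8) = 1.100
  z = (-12 - (2)·1.500 - (1)·1.250) / (5) = -3.250
Residual b − A·x = (-0.398, 4.776, 1.688); ∞-norm = 4.776

4.776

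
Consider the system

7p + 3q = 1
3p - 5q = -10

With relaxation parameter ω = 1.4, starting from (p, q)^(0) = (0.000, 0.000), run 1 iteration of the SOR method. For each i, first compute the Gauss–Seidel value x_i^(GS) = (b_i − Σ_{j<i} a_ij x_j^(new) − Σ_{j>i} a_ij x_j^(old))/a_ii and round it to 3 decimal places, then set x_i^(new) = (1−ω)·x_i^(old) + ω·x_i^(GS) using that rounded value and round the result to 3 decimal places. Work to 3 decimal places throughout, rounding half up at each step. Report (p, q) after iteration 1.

Iteration 1:
  p: GS value = (1 - (3)·0.000) / (7) = 0.143;  p ← (1−ω)·0.000 + ω·0.143 = 0.200
  q: GS value = (-10 - (3)·0.200) / (-5) = 2.120;  q ← (1−ω)·0.000 + ω·2.120 = 2.968

(0.200, 2.968)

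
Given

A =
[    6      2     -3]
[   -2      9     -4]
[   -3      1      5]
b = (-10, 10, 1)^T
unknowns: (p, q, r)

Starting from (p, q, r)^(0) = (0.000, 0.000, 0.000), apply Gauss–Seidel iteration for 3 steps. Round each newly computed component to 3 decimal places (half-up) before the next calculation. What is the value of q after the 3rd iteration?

Iteration 1:
  p = (-10 - (2)·0.000 - (-3)·0.000) / (6) = -1.667
  q = (10 - (-2)·-1.667 - (-4)·0.000) / (9) = 0.741
  r = (1 - (-3)·-1.667 - (1)·0.741) / (5) = -0.948
Iteration 2:
  p = (-10 - (2)·0.741 - (-3)·-0.948) / (6) = -2.388
  q = (10 - (-2)·-2.388 - (-4)·-0.948) / (9) = 0.159
  r = (1 - (-3)·-2.388 - (1)·0.159) / (5) = -1.265
Iteration 3:
  p = (-10 - (2)·0.159 - (-3)·-1.265) / (6) = -2.352
  q = (10 - (-2)·-2.352 - (-4)·-1.265) / (9) = 0.026
  r = (1 - (-3)·-2.352 - (1)·0.026) / (5) = -1.216

0.026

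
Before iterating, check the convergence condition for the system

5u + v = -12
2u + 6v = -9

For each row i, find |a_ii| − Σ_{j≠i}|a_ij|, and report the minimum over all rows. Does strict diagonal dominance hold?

row 1: |5| − (1) = 4
row 2: |6| − (2) = 4
minimum over rows = 4 → strictly diagonally dominant (convergence guaranteed)

4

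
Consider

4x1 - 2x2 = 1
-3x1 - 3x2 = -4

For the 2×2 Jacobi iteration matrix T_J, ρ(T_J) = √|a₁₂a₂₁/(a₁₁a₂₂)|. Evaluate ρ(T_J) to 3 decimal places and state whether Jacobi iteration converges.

0.707

a₁₂a₂₁/(a₁₁a₂₂) = (-2)·(-3) / ((4)·(-3)) = -0.500000
ρ = √|-0.500000| = √0.500000 = 0.707
ρ < 1, so Jacobi converges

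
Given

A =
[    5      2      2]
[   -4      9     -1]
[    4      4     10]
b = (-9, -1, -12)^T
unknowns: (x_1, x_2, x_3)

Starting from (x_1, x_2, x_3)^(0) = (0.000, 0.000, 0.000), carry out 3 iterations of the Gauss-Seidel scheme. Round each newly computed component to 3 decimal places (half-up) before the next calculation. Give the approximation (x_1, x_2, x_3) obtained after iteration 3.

(-1.364, -0.756, -0.352)

Iteration 1:
  x_1 = (-9 - (2)·0.000 - (2)·0.000) / (5) = -1.800
  x_2 = (-1 - (-4)·-1.800 - (-1)·0.000) / (9) = -0.911
  x_3 = (-12 - (4)·-1.800 - (4)·-0.911) / (10) = -0.116
Iteration 2:
  x_1 = (-9 - (2)·-0.911 - (2)·-0.116) / (5) = -1.389
  x_2 = (-1 - (-4)·-1.389 - (-1)·-0.116) / (9) = -0.741
  x_3 = (-12 - (4)·-1.389 - (4)·-0.741) / (10) = -0.348
Iteration 3:
  x_1 = (-9 - (2)·-0.741 - (2)·-0.348) / (5) = -1.364
  x_2 = (-1 - (-4)·-1.364 - (-1)·-0.348) / (9) = -0.756
  x_3 = (-12 - (4)·-1.364 - (4)·-0.756) / (10) = -0.352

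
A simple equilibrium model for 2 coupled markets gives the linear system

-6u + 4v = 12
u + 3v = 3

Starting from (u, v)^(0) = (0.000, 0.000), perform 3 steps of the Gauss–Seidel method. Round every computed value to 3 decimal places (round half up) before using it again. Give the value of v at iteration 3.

1.379

Iteration 1:
  u = (12 - (4)·0.000) / (-6) = -2.000
  v = (3 - (1)·-2.000) / (3) = 1.667
Iteration 2:
  u = (12 - (4)·1.667) / (-6) = -0.889
  v = (3 - (1)·-0.889) / (3) = 1.296
Iteration 3:
  u = (12 - (4)·1.296) / (-6) = -1.136
  v = (3 - (1)·-1.136) / (3) = 1.379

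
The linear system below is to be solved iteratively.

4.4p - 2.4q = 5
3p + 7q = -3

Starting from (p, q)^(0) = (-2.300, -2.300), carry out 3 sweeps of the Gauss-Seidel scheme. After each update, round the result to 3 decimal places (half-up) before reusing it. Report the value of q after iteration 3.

-0.722

Iteration 1:
  p = (5 - (-2.4)·-2.300) / (4.4) = -0.118
  q = (-3 - (3)·-0.118) / (7) = -0.378
Iteration 2:
  p = (5 - (-2.4)·-0.378) / (4.4) = 0.930
  q = (-3 - (3)·0.930) / (7) = -0.827
Iteration 3:
  p = (5 - (-2.4)·-0.827) / (4.4) = 0.685
  q = (-3 - (3)·0.685) / (7) = -0.722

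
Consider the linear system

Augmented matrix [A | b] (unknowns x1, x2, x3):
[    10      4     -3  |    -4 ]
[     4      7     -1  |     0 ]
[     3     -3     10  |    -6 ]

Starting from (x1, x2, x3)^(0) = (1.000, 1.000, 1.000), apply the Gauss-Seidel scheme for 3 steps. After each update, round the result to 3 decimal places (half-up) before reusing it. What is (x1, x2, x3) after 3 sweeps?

(-0.624, 0.314, -0.319)

Iteration 1:
  x1 = (-4 - (4)·1.000 - (-3)·1.000) / (10) = -0.500
  x2 = (0 - (4)·-0.500 - (-1)·1.000) / (7) = 0.429
  x3 = (-6 - (3)·-0.500 - (-3)·0.429) / (10) = -0.321
Iteration 2:
  x1 = (-4 - (4)·0.429 - (-3)·-0.321) / (10) = -0.668
  x2 = (0 - (4)·-0.668 - (-1)·-0.321) / (7) = 0.336
  x3 = (-6 - (3)·-0.668 - (-3)·0.336) / (10) = -0.299
Iteration 3:
  x1 = (-4 - (4)·0.336 - (-3)·-0.299) / (10) = -0.624
  x2 = (0 - (4)·-0.624 - (-1)·-0.299) / (7) = 0.314
  x3 = (-6 - (3)·-0.624 - (-3)·0.314) / (10) = -0.319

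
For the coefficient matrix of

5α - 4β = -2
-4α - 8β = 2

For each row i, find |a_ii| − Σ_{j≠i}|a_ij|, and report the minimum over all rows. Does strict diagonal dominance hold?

1

row 1: |5| − (4) = 1
row 2: |-8| − (4) = 4
minimum over rows = 1 → strictly diagonally dominant (convergence guaranteed)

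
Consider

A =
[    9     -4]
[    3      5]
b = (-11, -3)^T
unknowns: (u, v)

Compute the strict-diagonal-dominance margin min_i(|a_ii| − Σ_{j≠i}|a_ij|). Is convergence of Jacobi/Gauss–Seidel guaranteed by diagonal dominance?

2

row 1: |9| − (4) = 5
row 2: |5| − (3) = 2
minimum over rows = 2 → strictly diagonally dominant (convergence guaranteed)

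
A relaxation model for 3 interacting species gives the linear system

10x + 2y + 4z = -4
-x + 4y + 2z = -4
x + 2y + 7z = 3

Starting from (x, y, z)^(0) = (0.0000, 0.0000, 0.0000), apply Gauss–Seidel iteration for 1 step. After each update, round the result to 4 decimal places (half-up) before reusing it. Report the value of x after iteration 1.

-0.4000

Iteration 1:
  x = (-4 - (2)·0.0000 - (4)·0.0000) / (10) = -0.4000
  y = (-4 - (-1)·-0.4000 - (2)·0.0000) / (4) = -1.1000
  z = (3 - (1)·-0.4000 - (2)·-1.1000) / (7) = 0.8000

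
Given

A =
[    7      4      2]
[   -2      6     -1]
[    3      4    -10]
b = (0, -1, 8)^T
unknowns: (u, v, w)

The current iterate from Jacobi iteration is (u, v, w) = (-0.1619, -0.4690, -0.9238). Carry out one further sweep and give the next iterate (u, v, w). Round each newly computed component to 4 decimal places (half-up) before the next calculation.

(0.5319, -0.3746, -1.0362)

One sweep:
  u = (0 - (4)·-0.4690 - (2)·-0.9238) / (7) = 0.5319
  v = (-1 - (-2)·-0.1619 - (-1)·-0.9238) / (6) = -0.3746
  w = (8 - (3)·-0.1619 - (4)·-0.4690) / (-10) = -1.0362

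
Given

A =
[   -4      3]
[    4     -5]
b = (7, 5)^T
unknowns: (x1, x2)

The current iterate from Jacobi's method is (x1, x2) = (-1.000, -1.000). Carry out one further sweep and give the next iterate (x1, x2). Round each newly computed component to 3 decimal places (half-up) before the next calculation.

One sweep:
  x1 = (7 - (3)·-1.000) / (-4) = -2.500
  x2 = (5 - (4)·-1.000) / (-5) = -1.800

(-2.500, -1.800)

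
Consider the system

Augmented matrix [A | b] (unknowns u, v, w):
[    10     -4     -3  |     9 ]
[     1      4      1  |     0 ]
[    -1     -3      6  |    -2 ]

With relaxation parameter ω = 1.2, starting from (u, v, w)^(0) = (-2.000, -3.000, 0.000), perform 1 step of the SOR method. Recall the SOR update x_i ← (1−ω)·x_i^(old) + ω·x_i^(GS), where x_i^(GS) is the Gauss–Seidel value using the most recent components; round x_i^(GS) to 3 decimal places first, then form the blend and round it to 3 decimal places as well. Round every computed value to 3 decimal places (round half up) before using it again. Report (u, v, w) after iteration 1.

(0.040, 0.588, -0.040)

Iteration 1:
  u: GS value = (9 - (-4)·-3.000 - (-3)·0.000) / (10) = -0.300;  u ← (1−ω)·-2.000 + ω·-0.300 = 0.040
  v: GS value = (0 - (1)·0.040 - (1)·0.000) / (4) = -0.010;  v ← (1−ω)·-3.000 + ω·-0.010 = 0.588
  w: GS value = (-2 - (-1)·0.040 - (-3)·0.588) / (6) = -0.033;  w ← (1−ω)·0.000 + ω·-0.033 = -0.040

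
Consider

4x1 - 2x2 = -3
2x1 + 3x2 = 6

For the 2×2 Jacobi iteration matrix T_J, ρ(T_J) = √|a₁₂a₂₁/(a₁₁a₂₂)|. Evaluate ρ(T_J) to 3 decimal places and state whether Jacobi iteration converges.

a₁₂a₂₁/(a₁₁a₂₂) = (-2)·(2) / ((4)·(3)) = -0.333333
ρ = √|-0.333333| = √0.333333 = 0.577
ρ < 1, so Jacobi converges

0.577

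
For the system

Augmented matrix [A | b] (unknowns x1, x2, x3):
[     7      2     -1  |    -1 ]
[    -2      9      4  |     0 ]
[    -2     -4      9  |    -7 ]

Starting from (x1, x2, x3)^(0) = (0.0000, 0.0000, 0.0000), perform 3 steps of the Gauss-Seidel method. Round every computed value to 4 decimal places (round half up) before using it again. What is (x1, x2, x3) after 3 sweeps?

Iteration 1:
  x1 = (-1 - (2)·0.0000 - (-1)·0.0000) / (7) = -0.1429
  x2 = (0 - (-2)·-0.1429 - (4)·0.0000) / (9) = -0.0318
  x3 = (-7 - (-2)·-0.1429 - (-4)·-0.0318) / (9) = -0.8237
Iteration 2:
  x1 = (-1 - (2)·-0.0318 - (-1)·-0.8237) / (7) = -0.2514
  x2 = (0 - (-2)·-0.2514 - (4)·-0.8237) / (9) = 0.3102
  x3 = (-7 - (-2)·-0.2514 - (-4)·0.3102) / (9) = -0.6958
Iteration 3:
  x1 = (-1 - (2)·0.3102 - (-1)·-0.6958) / (7) = -0.3309
  x2 = (0 - (-2)·-0.3309 - (4)·-0.6958) / (9) = 0.2357
  x3 = (-7 - (-2)·-0.3309 - (-4)·0.2357) / (9) = -0.7466

(-0.3309, 0.2357, -0.7466)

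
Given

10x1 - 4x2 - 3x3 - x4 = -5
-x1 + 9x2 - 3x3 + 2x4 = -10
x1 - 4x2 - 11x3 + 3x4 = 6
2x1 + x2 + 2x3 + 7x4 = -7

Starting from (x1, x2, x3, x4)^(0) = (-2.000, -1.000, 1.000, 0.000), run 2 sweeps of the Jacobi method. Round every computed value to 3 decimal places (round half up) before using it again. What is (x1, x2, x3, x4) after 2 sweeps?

Iteration 1:
  x1 = (-5 - (-4)·-1.000 - (-3)·1.000 - (-1)·0.000) / (10) = -0.600
  x2 = (-10 - (-1)·-2.000 - (-3)·1.000 - (2)·0.000) / (9) = -1.000
  x3 = (6 - (1)·-2.000 - (-4)·-1.000 - (3)·0.000) / (-11) = -0.364
  x4 = (-7 - (2)·-2.000 - (1)·-1.000 - (2)·1.000) / (7) = -0.571
Iteration 2:
  x1 = (-5 - (-4)·-1.000 - (-3)·-0.364 - (-1)·-0.571) / (10) = -1.066
  x2 = (-10 - (-1)·-0.600 - (-3)·-0.364 - (2)·-0.571) / (9) = -1.172
  x3 = (6 - (1)·-0.600 - (-4)·-1.000 - (3)·-0.571) / (-11) = -0.392
  x4 = (-7 - (2)·-0.600 - (1)·-1.000 - (2)·-0.364) / (7) = -0.582

(-1.066, -1.172, -0.392, -0.582)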